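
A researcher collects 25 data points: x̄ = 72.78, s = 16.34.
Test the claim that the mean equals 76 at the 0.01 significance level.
One-sample t-test:
H₀: μ = 76
H₁: μ ≠ 76
df = n - 1 = 24
t = (x̄ - μ₀) / (s/√n) = (72.78 - 76) / (16.34/√25) = -0.985
p-value = 0.3343

Since p-value > α = 0.01, we fail to reject H₀.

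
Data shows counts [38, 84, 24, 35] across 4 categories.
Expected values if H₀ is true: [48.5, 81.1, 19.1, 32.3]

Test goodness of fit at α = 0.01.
Chi-square goodness of fit test:
H₀: observed counts match expected distribution
H₁: observed counts differ from expected distribution
df = k - 1 = 3
χ² = Σ(O - E)²/E
   = (38 - 48.5)²/48.5 + (84 - 81.1)²/81.1 + (24 - 19.1)²/19.1 + (35 - 32.3)²/32.3
   = 2.273 + 0.104 + 1.257 + 0.226
   = 3.86
p-value = 0.2770

Since p-value > α = 0.01, we fail to reject H₀.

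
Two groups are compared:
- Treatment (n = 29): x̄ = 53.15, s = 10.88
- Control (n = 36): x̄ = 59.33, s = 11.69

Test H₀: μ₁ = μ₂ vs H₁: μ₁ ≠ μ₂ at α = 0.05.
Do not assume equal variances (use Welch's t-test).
Welch's two-sample t-test:
H₀: μ₁ = μ₂
H₁: μ₁ ≠ μ₂
s₁²/n₁ = 10.88²/29 = 4.0819,  s₂²/n₂ = 11.69²/36 = 3.7960
SE = √(s₁²/n₁ + s₂²/n₂) = √(4.0819 + 3.7960) = 2.8068
df (Welch-Satterthwaite) = (s₁²/n₁ + s₂²/n₂)² / [(s₁²/n₁)²/(n₁-1) + (s₂²/n₂)²/(n₂-1)] ≈ 61.64
t = (x̄₁ - x̄₂) / SE = (53.15 - 59.33) / 2.8068 = -6.18 / 2.8068 = -2.202
p-value = 0.0314

Since p-value < α = 0.05, we reject H₀.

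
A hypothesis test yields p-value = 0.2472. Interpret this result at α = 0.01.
Since p = 0.2472 > α = 0.01, fail to reject H₀.
There is insufficient evidence to reject the null hypothesis; the result is not statistically significant at the 0.01 level.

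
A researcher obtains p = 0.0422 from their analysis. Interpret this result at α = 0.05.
Since p = 0.0422 < α = 0.05, reject H₀.
There is sufficient evidence to reject the null hypothesis; the result is statistically significant at the 0.05 level.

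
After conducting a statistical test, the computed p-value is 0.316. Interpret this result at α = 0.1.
Since p = 0.316 > α = 0.1, fail to reject H₀.
There is insufficient evidence to reject the null hypothesis; the result is not statistically significant at the 0.1 level.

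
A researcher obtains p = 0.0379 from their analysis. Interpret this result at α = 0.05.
Since p = 0.0379 < α = 0.05, reject H₀.
There is sufficient evidence to reject the null hypothesis; the result is statistically significant at the 0.05 level.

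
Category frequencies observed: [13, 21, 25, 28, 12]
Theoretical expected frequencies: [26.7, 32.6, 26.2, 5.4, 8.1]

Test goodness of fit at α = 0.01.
Chi-square goodness of fit test:
H₀: observed counts match expected distribution
H₁: observed counts differ from expected distribution
df = k - 1 = 4
χ² = Σ(O - E)²/E
   = (13 - 26.7)²/26.7 + (21 - 32.6)²/32.6 + (25 - 26.2)²/26.2 + (28 - 5.4)²/5.4 + (12 - 8.1)²/8.1
   = 7.030 + 4.128 + 0.055 + 94.585 + 1.878
   = 107.68
p-value < 0.0001

Since p-value < α = 0.01, we reject H₀.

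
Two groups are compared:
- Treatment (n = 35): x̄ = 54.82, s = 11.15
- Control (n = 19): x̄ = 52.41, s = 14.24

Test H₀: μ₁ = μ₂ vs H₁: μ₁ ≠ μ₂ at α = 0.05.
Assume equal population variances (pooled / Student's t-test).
Student's two-sample t-test (equal variances):
H₀: μ₁ = μ₂
H₁: μ₁ ≠ μ₂
df = n₁ + n₂ - 2 = 52
Pooled variance s_p² = [(n₁-1)s₁² + (n₂-1)s₂²] / (n₁ + n₂ - 2) = [(34)(11.15²) + (18)(14.24²)] / 52 = 151.4800
SE = √(s_p²(1/n₁ + 1/n₂)) = √(151.4800 × (1/35 + 1/19)) = 3.5072
t = (x̄₁ - x̄₂) / SE = (54.82 - 52.41) / 3.5072 = 2.41 / 3.5072 = 0.687
p-value = 0.4950

Since p-value > α = 0.05, we fail to reject H₀.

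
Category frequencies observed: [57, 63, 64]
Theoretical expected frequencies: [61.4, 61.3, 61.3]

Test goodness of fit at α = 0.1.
Chi-square goodness of fit test:
H₀: observed counts match expected distribution
H₁: observed counts differ from expected distribution
df = k - 1 = 2
χ² = Σ(O - E)²/E
   = (57 - 61.4)²/61.4 + (63 - 61.3)²/61.3 + (64 - 61.3)²/61.3
   = 0.315 + 0.047 + 0.119
   = 0.48
p-value = 0.7861

Since p-value > α = 0.1, we fail to reject H₀.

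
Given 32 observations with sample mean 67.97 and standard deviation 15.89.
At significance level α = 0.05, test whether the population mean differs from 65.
One-sample t-test:
H₀: μ = 65
H₁: μ ≠ 65
df = n - 1 = 31
t = (x̄ - μ₀) / (s/√n) = (67.97 - 65) / (15.89/√32) = 1.057
p-value = 0.2985

Since p-value > α = 0.05, we fail to reject H₀.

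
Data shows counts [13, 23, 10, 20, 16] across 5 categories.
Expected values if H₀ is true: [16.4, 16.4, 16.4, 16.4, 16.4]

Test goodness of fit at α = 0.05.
Chi-square goodness of fit test:
H₀: observed counts match expected distribution
H₁: observed counts differ from expected distribution
df = k - 1 = 4
χ² = Σ(O - E)²/E
   = (13 - 16.4)²/16.4 + (23 - 16.4)²/16.4 + (10 - 16.4)²/16.4 + (20 - 16.4)²/16.4 + (16 - 16.4)²/16.4
   = 0.705 + 2.656 + 2.498 + 0.790 + 0.010
   = 6.66
p-value = 0.1551

Since p-value > α = 0.05, we fail to reject H₀.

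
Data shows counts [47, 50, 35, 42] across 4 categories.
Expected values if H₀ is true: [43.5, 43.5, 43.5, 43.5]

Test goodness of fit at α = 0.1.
Chi-square goodness of fit test:
H₀: observed counts match expected distribution
H₁: observed counts differ from expected distribution
df = k - 1 = 3
χ² = Σ(O - E)²/E
   = (47 - 43.5)²/43.5 + (50 - 43.5)²/43.5 + (35 - 43.5)²/43.5 + (42 - 43.5)²/43.5
   = 0.282 + 0.971 + 1.661 + 0.052
   = 2.97
p-value = 0.3970

Since p-value > α = 0.1, we fail to reject H₀.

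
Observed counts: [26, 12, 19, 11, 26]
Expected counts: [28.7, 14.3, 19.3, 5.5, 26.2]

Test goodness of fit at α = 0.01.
Chi-square goodness of fit test:
H₀: observed counts match expected distribution
H₁: observed counts differ from expected distribution
df = k - 1 = 4
χ² = Σ(O - E)²/E
   = (26 - 28.7)²/28.7 + (12 - 14.3)²/14.3 + (19 - 19.3)²/19.3 + (11 - 5.5)²/5.5 + (26 - 26.2)²/26.2
   = 0.254 + 0.370 + 0.005 + 5.500 + 0.002
   = 6.13
p-value = 0.1896

Since p-value > α = 0.01, we fail to reject H₀.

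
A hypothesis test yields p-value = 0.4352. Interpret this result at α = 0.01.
Since p = 0.4352 > α = 0.01, fail to reject H₀.
There is insufficient evidence to reject the null hypothesis; the result is not statistically significant at the 0.01 level.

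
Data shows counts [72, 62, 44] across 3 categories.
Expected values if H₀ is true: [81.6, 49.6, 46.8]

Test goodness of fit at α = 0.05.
Chi-square goodness of fit test:
H₀: observed counts match expected distribution
H₁: observed counts differ from expected distribution
df = k - 1 = 2
χ² = Σ(O - E)²/E
   = (72 - 81.6)²/81.6 + (62 - 49.6)²/49.6 + (44 - 46.8)²/46.8
   = 1.129 + 3.100 + 0.168
   = 4.40
p-value = 0.1110

Since p-value > α = 0.05, we fail to reject H₀.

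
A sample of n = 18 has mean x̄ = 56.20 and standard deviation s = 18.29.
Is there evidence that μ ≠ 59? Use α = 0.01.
One-sample t-test:
H₀: μ = 59
H₁: μ ≠ 59
df = n - 1 = 17
t = (x̄ - μ₀) / (s/√n) = (56.20 - 59) / (18.29/√18) = -0.650
p-value = 0.5247

Since p-value > α = 0.01, we fail to reject H₀.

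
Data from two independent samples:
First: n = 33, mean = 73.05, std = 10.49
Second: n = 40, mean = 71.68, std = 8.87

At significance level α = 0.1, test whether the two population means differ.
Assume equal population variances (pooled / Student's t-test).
Student's two-sample t-test (equal variances):
H₀: μ₁ = μ₂
H₁: μ₁ ≠ μ₂
df = n₁ + n₂ - 2 = 71
Pooled variance s_p² = [(n₁-1)s₁² + (n₂-1)s₂²] / (n₁ + n₂ - 2) = [(32)(10.49²) + (39)(8.87²)] / 71 = 92.8124
SE = √(s_p²(1/n₁ + 1/n₂)) = √(92.8124 × (1/33 + 1/40)) = 2.2656
t = (x̄₁ - x̄₂) / SE = (73.05 - 71.68) / 2.2656 = 1.37 / 2.2656 = 0.605
p-value = 0.5473

Since p-value > α = 0.1, we fail to reject H₀.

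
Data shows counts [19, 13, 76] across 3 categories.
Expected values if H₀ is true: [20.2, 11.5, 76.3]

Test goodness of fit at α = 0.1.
Chi-square goodness of fit test:
H₀: observed counts match expected distribution
H₁: observed counts differ from expected distribution
df = k - 1 = 2
χ² = Σ(O - E)²/E
   = (19 - 20.2)²/20.2 + (13 - 11.5)²/11.5 + (76 - 76.3)²/76.3
   = 0.071 + 0.196 + 0.001
   = 0.27
p-value = 0.8745

Since p-value > α = 0.1, we fail to reject H₀.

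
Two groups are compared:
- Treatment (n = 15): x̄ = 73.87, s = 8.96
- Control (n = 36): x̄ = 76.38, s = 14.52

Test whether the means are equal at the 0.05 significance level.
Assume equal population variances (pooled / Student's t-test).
Student's two-sample t-test (equal variances):
H₀: μ₁ = μ₂
H₁: μ₁ ≠ μ₂
df = n₁ + n₂ - 2 = 49
Pooled variance s_p² = [(n₁-1)s₁² + (n₂-1)s₂²] / (n₁ + n₂ - 2) = [(14)(8.96²) + (35)(14.52²)] / 49 = 173.5307
SE = √(s_p²(1/n₁ + 1/n₂)) = √(173.5307 × (1/15 + 1/36)) = 4.0483
t = (x̄₁ - x̄₂) / SE = (73.87 - 76.38) / 4.0483 = -2.51 / 4.0483 = -0.620
p-value = 0.5381

Since p-value > α = 0.05, we fail to reject H₀.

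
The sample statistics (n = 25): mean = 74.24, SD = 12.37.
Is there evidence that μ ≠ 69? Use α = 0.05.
One-sample t-test:
H₀: μ = 69
H₁: μ ≠ 69
df = n - 1 = 24
t = (x̄ - μ₀) / (s/√n) = (74.24 - 69) / (12.37/√25) = 2.118
p-value = 0.0447

Since p-value < α = 0.05, we reject H₀.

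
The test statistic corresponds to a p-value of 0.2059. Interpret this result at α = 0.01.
Since p = 0.2059 > α = 0.01, fail to reject H₀.
There is insufficient evidence to reject the null hypothesis; the result is not statistically significant at the 0.01 level.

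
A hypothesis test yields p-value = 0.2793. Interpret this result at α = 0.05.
Since p = 0.2793 > α = 0.05, fail to reject H₀.
There is insufficient evidence to reject the null hypothesis; the result is not statistically significant at the 0.05 level.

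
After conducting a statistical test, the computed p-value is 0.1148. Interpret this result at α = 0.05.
Since p = 0.1148 > α = 0.05, fail to reject H₀.
There is insufficient evidence to reject the null hypothesis; the result is not statistically significant at the 0.05 level.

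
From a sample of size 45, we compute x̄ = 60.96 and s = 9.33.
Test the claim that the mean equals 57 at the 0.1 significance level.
One-sample t-test:
H₀: μ = 57
H₁: μ ≠ 57
df = n - 1 = 44
t = (x̄ - μ₀) / (s/√n) = (60.96 - 57) / (9.33/√45) = 2.847
p-value = 0.0067

Since p-value < α = 0.1, we reject H₀.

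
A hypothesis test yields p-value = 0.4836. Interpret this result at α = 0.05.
Since p = 0.4836 > α = 0.05, fail to reject H₀.
There is insufficient evidence to reject the null hypothesis; the result is not statistically significant at the 0.05 level.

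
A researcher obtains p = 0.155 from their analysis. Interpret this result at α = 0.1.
Since p = 0.155 > α = 0.1, fail to reject H₀.
There is insufficient evidence to reject the null hypothesis; the result is not statistically significant at the 0.1 level.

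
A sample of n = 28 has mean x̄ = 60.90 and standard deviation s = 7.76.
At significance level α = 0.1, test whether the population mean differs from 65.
One-sample t-test:
H₀: μ = 65
H₁: μ ≠ 65
df = n - 1 = 27
t = (x̄ - μ₀) / (s/√n) = (60.90 - 65) / (7.76/√28) = -2.796
p-value = 0.0094

Since p-value < α = 0.1, we reject H₀.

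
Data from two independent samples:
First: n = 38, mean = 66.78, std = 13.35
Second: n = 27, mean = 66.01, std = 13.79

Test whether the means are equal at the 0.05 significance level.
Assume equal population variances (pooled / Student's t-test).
Student's two-sample t-test (equal variances):
H₀: μ₁ = μ₂
H₁: μ₁ ≠ μ₂
df = n₁ + n₂ - 2 = 63
Pooled variance s_p² = [(n₁-1)s₁² + (n₂-1)s₂²] / (n₁ + n₂ - 2) = [(37)(13.35²) + (26)(13.79²)] / 63 = 183.1508
SE = √(s_p²(1/n₁ + 1/n₂)) = √(183.1508 × (1/38 + 1/27)) = 3.4063
t = (x̄₁ - x̄₂) / SE = (66.78 - 66.01) / 3.4063 = 0.77 / 3.4063 = 0.226
p-value = 0.8219

Since p-value > α = 0.05, we fail to reject H₀.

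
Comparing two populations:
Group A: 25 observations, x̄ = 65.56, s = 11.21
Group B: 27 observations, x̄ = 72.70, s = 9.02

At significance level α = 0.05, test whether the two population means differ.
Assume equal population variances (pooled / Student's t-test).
Student's two-sample t-test (equal variances):
H₀: μ₁ = μ₂
H₁: μ₁ ≠ μ₂
df = n₁ + n₂ - 2 = 50
Pooled variance s_p² = [(n₁-1)s₁² + (n₂-1)s₂²] / (n₁ + n₂ - 2) = [(24)(11.21²) + (26)(9.02²)] / 50 = 102.6262
SE = √(s_p²(1/n₁ + 1/n₂)) = √(102.6262 × (1/25 + 1/27)) = 2.8118
t = (x̄₁ - x̄₂) / SE = (65.56 - 72.70) / 2.8118 = -7.14 / 2.8118 = -2.539
p-value = 0.0143

Since p-value < α = 0.05, we reject H₀.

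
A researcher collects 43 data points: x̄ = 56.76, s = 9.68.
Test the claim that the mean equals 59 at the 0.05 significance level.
One-sample t-test:
H₀: μ = 59
H₁: μ ≠ 59
df = n - 1 = 42
t = (x̄ - μ₀) / (s/√n) = (56.76 - 59) / (9.68/√43) = -1.517
p-value = 0.1367

Since p-value > α = 0.05, we fail to reject H₀.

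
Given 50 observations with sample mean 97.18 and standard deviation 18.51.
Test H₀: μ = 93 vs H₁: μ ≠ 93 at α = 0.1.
One-sample t-test:
H₀: μ = 93
H₁: μ ≠ 93
df = n - 1 = 49
t = (x̄ - μ₀) / (s/√n) = (97.18 - 93) / (18.51/√50) = 1.597
p-value = 0.1167

Since p-value > α = 0.1, we fail to reject H₀.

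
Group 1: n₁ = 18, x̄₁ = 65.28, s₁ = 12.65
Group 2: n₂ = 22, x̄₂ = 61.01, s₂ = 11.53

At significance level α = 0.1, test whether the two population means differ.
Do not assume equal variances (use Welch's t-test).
Welch's two-sample t-test:
H₀: μ₁ = μ₂
H₁: μ₁ ≠ μ₂
s₁²/n₁ = 12.65²/18 = 8.8901,  s₂²/n₂ = 11.53²/22 = 6.0428
SE = √(s₁²/n₁ + s₂²/n₂) = √(8.8901 + 6.0428) = 3.8643
df (Welch-Satterthwaite) = (s₁²/n₁ + s₂²/n₂)² / [(s₁²/n₁)²/(n₁-1) + (s₂²/n₂)²/(n₂-1)] ≈ 34.91
t = (x̄₁ - x̄₂) / SE = (65.28 - 61.01) / 3.8643 = 4.27 / 3.8643 = 1.105
p-value = 0.2767

Since p-value > α = 0.1, we fail to reject H₀.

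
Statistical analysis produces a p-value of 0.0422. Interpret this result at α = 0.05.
Since p = 0.0422 < α = 0.05, reject H₀.
There is sufficient evidence to reject the null hypothesis; the result is statistically significant at the 0.05 level.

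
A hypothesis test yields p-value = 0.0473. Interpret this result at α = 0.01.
Since p = 0.0473 > α = 0.01, fail to reject H₀.
There is insufficient evidence to reject the null hypothesis; the result is not statistically significant at the 0.01 level.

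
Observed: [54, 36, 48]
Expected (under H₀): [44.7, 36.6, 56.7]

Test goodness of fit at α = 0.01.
Chi-square goodness of fit test:
H₀: observed counts match expected distribution
H₁: observed counts differ from expected distribution
df = k - 1 = 2
χ² = Σ(O - E)²/E
   = (54 - 44.7)²/44.7 + (36 - 36.6)²/36.6 + (48 - 56.7)²/56.7
   = 1.935 + 0.010 + 1.335
   = 3.28
p-value = 0.1940

Since p-value > α = 0.01, we fail to reject H₀.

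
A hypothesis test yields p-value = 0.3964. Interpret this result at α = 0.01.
Since p = 0.3964 > α = 0.01, fail to reject H₀.
There is insufficient evidence to reject the null hypothesis; the result is not statistically significant at the 0.01 level.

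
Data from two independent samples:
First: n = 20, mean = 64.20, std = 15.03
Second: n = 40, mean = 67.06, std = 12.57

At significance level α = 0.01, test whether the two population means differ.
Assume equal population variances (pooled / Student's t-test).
Student's two-sample t-test (equal variances):
H₀: μ₁ = μ₂
H₁: μ₁ ≠ μ₂
df = n₁ + n₂ - 2 = 58
Pooled variance s_p² = [(n₁-1)s₁² + (n₂-1)s₂²] / (n₁ + n₂ - 2) = [(19)(15.03²) + (39)(12.57²)] / 58 = 180.2467
SE = √(s_p²(1/n₁ + 1/n₂)) = √(180.2467 × (1/20 + 1/40)) = 3.6768
t = (x̄₁ - x̄₂) / SE = (64.20 - 67.06) / 3.6768 = -2.86 / 3.6768 = -0.778
p-value = 0.4398

Since p-value > α = 0.01, we fail to reject H₀.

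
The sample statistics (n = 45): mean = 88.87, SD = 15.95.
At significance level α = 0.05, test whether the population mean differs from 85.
One-sample t-test:
H₀: μ = 85
H₁: μ ≠ 85
df = n - 1 = 44
t = (x̄ - μ₀) / (s/√n) = (88.87 - 85) / (15.95/√45) = 1.628
p-value = 0.1107

Since p-value > α = 0.05, we fail to reject H₀.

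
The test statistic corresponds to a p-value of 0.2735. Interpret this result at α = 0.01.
Since p = 0.2735 > α = 0.01, fail to reject H₀.
There is insufficient evidence to reject the null hypothesis; the result is not statistically significant at the 0.01 level.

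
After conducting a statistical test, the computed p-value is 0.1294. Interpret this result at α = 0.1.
Since p = 0.1294 > α = 0.1, fail to reject H₀.
There is insufficient evidence to reject the null hypothesis; the result is not statistically significant at the 0.1 level.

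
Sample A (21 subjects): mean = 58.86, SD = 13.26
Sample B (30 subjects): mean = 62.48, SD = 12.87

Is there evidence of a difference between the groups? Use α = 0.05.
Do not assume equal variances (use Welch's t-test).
Welch's two-sample t-test:
H₀: μ₁ = μ₂
H₁: μ₁ ≠ μ₂
s₁²/n₁ = 13.26²/21 = 8.3727,  s₂²/n₂ = 12.87²/30 = 5.5212
SE = √(s₁²/n₁ + s₂²/n₂) = √(8.3727 + 5.5212) = 3.7275
df (Welch-Satterthwaite) = (s₁²/n₁ + s₂²/n₂)² / [(s₁²/n₁)²/(n₁-1) + (s₂²/n₂)²/(n₂-1)] ≈ 42.37
t = (x̄₁ - x̄₂) / SE = (58.86 - 62.48) / 3.7275 = -3.62 / 3.7275 = -0.971
p-value = 0.3370

Since p-value > α = 0.05, we fail to reject H₀.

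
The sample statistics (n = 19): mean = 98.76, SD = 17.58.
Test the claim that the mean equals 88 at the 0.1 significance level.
One-sample t-test:
H₀: μ = 88
H₁: μ ≠ 88
df = n - 1 = 18
t = (x̄ - μ₀) / (s/√n) = (98.76 - 88) / (17.58/√19) = 2.668
p-value = 0.0157

Since p-value < α = 0.1, we reject H₀.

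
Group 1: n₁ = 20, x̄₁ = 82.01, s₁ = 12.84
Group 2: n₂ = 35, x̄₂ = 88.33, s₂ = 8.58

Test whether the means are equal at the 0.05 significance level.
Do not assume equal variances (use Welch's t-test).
Welch's two-sample t-test:
H₀: μ₁ = μ₂
H₁: μ₁ ≠ μ₂
s₁²/n₁ = 12.84²/20 = 8.2433,  s₂²/n₂ = 8.58²/35 = 2.1033
SE = √(s₁²/n₁ + s₂²/n₂) = √(8.2433 + 2.1033) = 3.2166
df (Welch-Satterthwaite) = (s₁²/n₁ + s₂²/n₂)² / [(s₁²/n₁)²/(n₁-1) + (s₂²/n₂)²/(n₂-1)] ≈ 28.88
t = (x̄₁ - x̄₂) / SE = (82.01 - 88.33) / 3.2166 = -6.32 / 3.2166 = -1.965
p-value = 0.0591

Since p-value > α = 0.05, we fail to reject H₀.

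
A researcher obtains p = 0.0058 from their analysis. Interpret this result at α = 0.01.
Since p = 0.0058 < α = 0.01, reject H₀.
There is sufficient evidence to reject the null hypothesis; the result is statistically significant at the 0.01 level.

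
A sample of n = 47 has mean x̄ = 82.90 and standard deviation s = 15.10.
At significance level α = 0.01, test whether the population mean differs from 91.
One-sample t-test:
H₀: μ = 91
H₁: μ ≠ 91
df = n - 1 = 46
t = (x̄ - μ₀) / (s/√n) = (82.90 - 91) / (15.10/√47) = -3.678
p-value = 0.0006

Since p-value < α = 0.01, we reject H₀.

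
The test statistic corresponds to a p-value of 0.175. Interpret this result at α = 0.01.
Since p = 0.175 > α = 0.01, fail to reject H₀.
There is insufficient evidence to reject the null hypothesis; the result is not statistically significant at the 0.01 level.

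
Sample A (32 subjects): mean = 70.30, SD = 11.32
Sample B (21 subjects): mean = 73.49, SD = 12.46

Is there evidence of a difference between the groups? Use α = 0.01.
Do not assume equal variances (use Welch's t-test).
Welch's two-sample t-test:
H₀: μ₁ = μ₂
H₁: μ₁ ≠ μ₂
s₁²/n₁ = 11.32²/32 = 4.0045,  s₂²/n₂ = 12.46²/21 = 7.3929
SE = √(s₁²/n₁ + s₂²/n₂) = √(4.0045 + 7.3929) = 3.3760
df (Welch-Satterthwaite) = (s₁²/n₁ + s₂²/n₂)² / [(s₁²/n₁)²/(n₁-1) + (s₂²/n₂)²/(n₂-1)] ≈ 39.97
t = (x̄₁ - x̄₂) / SE = (70.30 - 73.49) / 3.3760 = -3.19 / 3.3760 = -0.945
p-value = 0.3504

Since p-value > α = 0.01, we fail to reject H₀.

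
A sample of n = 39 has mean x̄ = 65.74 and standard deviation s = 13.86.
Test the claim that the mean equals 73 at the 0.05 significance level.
One-sample t-test:
H₀: μ = 73
H₁: μ ≠ 73
df = n - 1 = 38
t = (x̄ - μ₀) / (s/√n) = (65.74 - 73) / (13.86/√39) = -3.271
p-value = 0.0023

Since p-value < α = 0.05, we reject H₀.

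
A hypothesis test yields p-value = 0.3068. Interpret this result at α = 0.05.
Since p = 0.3068 > α = 0.05, fail to reject H₀.
There is insufficient evidence to reject the null hypothesis; the result is not statistically significant at the 0.05 level.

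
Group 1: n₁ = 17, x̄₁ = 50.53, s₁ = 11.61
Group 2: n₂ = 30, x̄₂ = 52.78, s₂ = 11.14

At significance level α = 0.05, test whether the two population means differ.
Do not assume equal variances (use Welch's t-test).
Welch's two-sample t-test:
H₀: μ₁ = μ₂
H₁: μ₁ ≠ μ₂
s₁²/n₁ = 11.61²/17 = 7.9289,  s₂²/n₂ = 11.14²/30 = 4.1367
SE = √(s₁²/n₁ + s₂²/n₂) = √(7.9289 + 4.1367) = 3.4736
df (Welch-Satterthwaite) = (s₁²/n₁ + s₂²/n₂)² / [(s₁²/n₁)²/(n₁-1) + (s₂²/n₂)²/(n₂-1)] ≈ 32.21
t = (x̄₁ - x̄₂) / SE = (50.53 - 52.78) / 3.4736 = -2.25 / 3.4736 = -0.648
p-value = 0.5217

Since p-value > α = 0.05, we fail to reject H₀.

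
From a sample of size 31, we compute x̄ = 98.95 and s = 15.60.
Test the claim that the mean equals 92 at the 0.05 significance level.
One-sample t-test:
H₀: μ = 92
H₁: μ ≠ 92
df = n - 1 = 30
t = (x̄ - μ₀) / (s/√n) = (98.95 - 92) / (15.60/√31) = 2.481
p-value = 0.0190

Since p-value < α = 0.05, we reject H₀.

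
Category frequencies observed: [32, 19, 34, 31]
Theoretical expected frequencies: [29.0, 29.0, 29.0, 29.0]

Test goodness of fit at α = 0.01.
Chi-square goodness of fit test:
H₀: observed counts match expected distribution
H₁: observed counts differ from expected distribution
df = k - 1 = 3
χ² = Σ(O - E)²/E
   = (32 - 29.0)²/29.0 + (19 - 29.0)²/29.0 + (34 - 29.0)²/29.0 + (31 - 29.0)²/29.0
   = 0.310 + 3.448 + 0.862 + 0.138
   = 4.76
p-value = 0.1903

Since p-value > α = 0.01, we fail to reject H₀.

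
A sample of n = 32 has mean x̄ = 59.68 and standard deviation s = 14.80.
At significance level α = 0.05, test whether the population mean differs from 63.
One-sample t-test:
H₀: μ = 63
H₁: μ ≠ 63
df = n - 1 = 31
t = (x̄ - μ₀) / (s/√n) = (59.68 - 63) / (14.80/√32) = -1.269
p-value = 0.2139

Since p-value > α = 0.05, we fail to reject H₀.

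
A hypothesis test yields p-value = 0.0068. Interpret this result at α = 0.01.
Since p = 0.0068 < α = 0.01, reject H₀.
There is sufficient evidence to reject the null hypothesis; the result is statistically significant at the 0.01 level.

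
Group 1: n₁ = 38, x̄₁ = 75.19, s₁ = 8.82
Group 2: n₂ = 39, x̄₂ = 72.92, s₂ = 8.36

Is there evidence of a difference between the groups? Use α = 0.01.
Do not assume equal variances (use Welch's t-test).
Welch's two-sample t-test:
H₀: μ₁ = μ₂
H₁: μ₁ ≠ μ₂
s₁²/n₁ = 8.82²/38 = 2.0472,  s₂²/n₂ = 8.36²/39 = 1.7920
SE = √(s₁²/n₁ + s₂²/n₂) = √(2.0472 + 1.7920) = 1.9594
df (Welch-Satterthwaite) = (s₁²/n₁ + s₂²/n₂)² / [(s₁²/n₁)²/(n₁-1) + (s₂²/n₂)²/(n₂-1)] ≈ 74.53
t = (x̄₁ - x̄₂) / SE = (75.19 - 72.92) / 1.9594 = 2.27 / 1.9594 = 1.159
p-value = 0.2503

Since p-value > α = 0.01, we fail to reject H₀.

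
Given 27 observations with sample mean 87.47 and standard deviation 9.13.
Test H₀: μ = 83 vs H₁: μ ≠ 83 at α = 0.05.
One-sample t-test:
H₀: μ = 83
H₁: μ ≠ 83
df = n - 1 = 26
t = (x̄ - μ₀) / (s/√n) = (87.47 - 83) / (9.13/√27) = 2.544
p-value = 0.0172

Since p-value < α = 0.05, we reject H₀.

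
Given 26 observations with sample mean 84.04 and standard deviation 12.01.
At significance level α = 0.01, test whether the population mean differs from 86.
One-sample t-test:
H₀: μ = 86
H₁: μ ≠ 86
df = n - 1 = 25
t = (x̄ - μ₀) / (s/√n) = (84.04 - 86) / (12.01/√26) = -0.832
p-value = 0.4132

Since p-value > α = 0.01, we fail to reject H₀.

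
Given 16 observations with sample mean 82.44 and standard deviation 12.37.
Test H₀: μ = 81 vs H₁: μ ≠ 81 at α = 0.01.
One-sample t-test:
H₀: μ = 81
H₁: μ ≠ 81
df = n - 1 = 15
t = (x̄ - μ₀) / (s/√n) = (82.44 - 81) / (12.37/√16) = 0.466
p-value = 0.6482

Since p-value > α = 0.01, we fail to reject H₀.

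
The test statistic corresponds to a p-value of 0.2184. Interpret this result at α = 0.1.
Since p = 0.2184 > α = 0.1, fail to reject H₀.
There is insufficient evidence to reject the null hypothesis; the result is not statistically significant at the 0.1 level.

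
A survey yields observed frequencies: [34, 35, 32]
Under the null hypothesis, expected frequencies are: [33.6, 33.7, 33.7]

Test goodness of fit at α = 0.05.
Chi-square goodness of fit test:
H₀: observed counts match expected distribution
H₁: observed counts differ from expected distribution
df = k - 1 = 2
χ² = Σ(O - E)²/E
   = (34 - 33.6)²/33.6 + (35 - 33.7)²/33.7 + (32 - 33.7)²/33.7
   = 0.005 + 0.050 + 0.086
   = 0.14
p-value = 0.9321

Since p-value > α = 0.05, we fail to reject H₀.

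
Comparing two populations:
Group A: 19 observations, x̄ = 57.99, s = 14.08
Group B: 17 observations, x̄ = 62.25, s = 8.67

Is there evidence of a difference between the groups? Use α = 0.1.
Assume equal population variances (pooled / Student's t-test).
Student's two-sample t-test (equal variances):
H₀: μ₁ = μ₂
H₁: μ₁ ≠ μ₂
df = n₁ + n₂ - 2 = 34
Pooled variance s_p² = [(n₁-1)s₁² + (n₂-1)s₂²] / (n₁ + n₂ - 2) = [(18)(14.08²) + (16)(8.67²)] / 34 = 140.3276
SE = √(s_p²(1/n₁ + 1/n₂)) = √(140.3276 × (1/19 + 1/17)) = 3.9548
t = (x̄₁ - x̄₂) / SE = (57.99 - 62.25) / 3.9548 = -4.26 / 3.9548 = -1.077
p-value = 0.2890

Since p-value > α = 0.1, we fail to reject H₀.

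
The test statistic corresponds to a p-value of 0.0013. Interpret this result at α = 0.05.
Since p = 0.0013 < α = 0.05, reject H₀.
There is sufficient evidence to reject the null hypothesis; the result is statistically significant at the 0.05 level.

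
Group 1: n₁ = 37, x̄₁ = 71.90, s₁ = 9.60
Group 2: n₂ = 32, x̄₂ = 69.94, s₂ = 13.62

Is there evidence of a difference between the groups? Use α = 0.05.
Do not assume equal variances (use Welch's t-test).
Welch's two-sample t-test:
H₀: μ₁ = μ₂
H₁: μ₁ ≠ μ₂
s₁²/n₁ = 9.60²/37 = 2.4908,  s₂²/n₂ = 13.62²/32 = 5.7970
SE = √(s₁²/n₁ + s₂²/n₂) = √(2.4908 + 5.7970) = 2.8789
df (Welch-Satterthwaite) = (s₁²/n₁ + s₂²/n₂)² / [(s₁²/n₁)²/(n₁-1) + (s₂²/n₂)²/(n₂-1)] ≈ 54.67
t = (x̄₁ - x̄₂) / SE = (71.90 - 69.94) / 2.8789 = 1.96 / 2.8789 = 0.681
p-value = 0.4989

Since p-value > α = 0.05, we fail to reject H₀.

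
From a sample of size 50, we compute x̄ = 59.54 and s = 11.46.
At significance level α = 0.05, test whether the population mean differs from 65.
One-sample t-test:
H₀: μ = 65
H₁: μ ≠ 65
df = n - 1 = 49
t = (x̄ - μ₀) / (s/√n) = (59.54 - 65) / (11.46/√50) = -3.369
p-value = 0.0015

Since p-value < α = 0.05, we reject H₀.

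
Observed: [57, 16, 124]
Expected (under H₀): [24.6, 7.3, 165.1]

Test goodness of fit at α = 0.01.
Chi-square goodness of fit test:
H₀: observed counts match expected distribution
H₁: observed counts differ from expected distribution
df = k - 1 = 2
χ² = Σ(O - E)²/E
   = (57 - 24.6)²/24.6 + (16 - 7.3)²/7.3 + (124 - 165.1)²/165.1
   = 42.673 + 10.368 + 10.231
   = 63.27
p-value < 0.0001

Since p-value < α = 0.01, we reject H₀.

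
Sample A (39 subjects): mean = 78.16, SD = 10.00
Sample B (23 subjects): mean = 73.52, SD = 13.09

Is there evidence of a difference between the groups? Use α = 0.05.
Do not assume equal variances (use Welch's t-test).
Welch's two-sample t-test:
H₀: μ₁ = μ₂
H₁: μ₁ ≠ μ₂
s₁²/n₁ = 10.00²/39 = 2.5641,  s₂²/n₂ = 13.09²/23 = 7.4499
SE = √(s₁²/n₁ + s₂²/n₂) = √(2.5641 + 7.4499) = 3.1645
df (Welch-Satterthwaite) = (s₁²/n₁ + s₂²/n₂)² / [(s₁²/n₁)²/(n₁-1) + (s₂²/n₂)²/(n₂-1)] ≈ 37.20
t = (x̄₁ - x̄₂) / SE = (78.16 - 73.52) / 3.1645 = 4.64 / 3.1645 = 1.466
p-value = 0.1510

Since p-value > α = 0.05, we fail to reject H₀.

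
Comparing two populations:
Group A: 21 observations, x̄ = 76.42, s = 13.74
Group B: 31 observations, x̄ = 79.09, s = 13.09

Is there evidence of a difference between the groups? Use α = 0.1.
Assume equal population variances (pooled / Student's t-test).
Student's two-sample t-test (equal variances):
H₀: μ₁ = μ₂
H₁: μ₁ ≠ μ₂
df = n₁ + n₂ - 2 = 50
Pooled variance s_p² = [(n₁-1)s₁² + (n₂-1)s₂²] / (n₁ + n₂ - 2) = [(20)(13.74²) + (30)(13.09²)] / 50 = 178.3239
SE = √(s_p²(1/n₁ + 1/n₂)) = √(178.3239 × (1/21 + 1/31)) = 3.7741
t = (x̄₁ - x̄₂) / SE = (76.42 - 79.09) / 3.7741 = -2.67 / 3.7741 = -0.707
p-value = 0.4826

Since p-value > α = 0.1, we fail to reject H₀.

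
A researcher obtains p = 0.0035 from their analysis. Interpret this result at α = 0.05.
Since p = 0.0035 < α = 0.05, reject H₀.
There is sufficient evidence to reject the null hypothesis; the result is statistically significant at the 0.05 level.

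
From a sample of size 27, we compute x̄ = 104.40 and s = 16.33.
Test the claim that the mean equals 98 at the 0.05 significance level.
One-sample t-test:
H₀: μ = 98
H₁: μ ≠ 98
df = n - 1 = 26
t = (x̄ - μ₀) / (s/√n) = (104.40 - 98) / (16.33/√27) = 2.036
p-value = 0.0520

Since p-value > α = 0.05, we fail to reject H₀.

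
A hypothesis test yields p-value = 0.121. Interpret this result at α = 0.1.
Since p = 0.121 > α = 0.1, fail to reject H₀.
There is insufficient evidence to reject the null hypothesis; the result is not statistically significant at the 0.1 level.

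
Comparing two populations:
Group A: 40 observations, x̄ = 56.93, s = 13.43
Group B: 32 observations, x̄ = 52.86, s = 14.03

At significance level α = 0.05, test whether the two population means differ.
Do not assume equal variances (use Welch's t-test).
Welch's two-sample t-test:
H₀: μ₁ = μ₂
H₁: μ₁ ≠ μ₂
s₁²/n₁ = 13.43²/40 = 4.5091,  s₂²/n₂ = 14.03²/32 = 6.1513
SE = √(s₁²/n₁ + s₂²/n₂) = √(4.5091 + 6.1513) = 3.2650
df (Welch-Satterthwaite) = (s₁²/n₁ + s₂²/n₂)² / [(s₁²/n₁)²/(n₁-1) + (s₂²/n₂)²/(n₂-1)] ≈ 65.24
t = (x̄₁ - x̄₂) / SE = (56.93 - 52.86) / 3.2650 = 4.07 / 3.2650 = 1.247
p-value = 0.2170

Since p-value > α = 0.05, we fail to reject H₀.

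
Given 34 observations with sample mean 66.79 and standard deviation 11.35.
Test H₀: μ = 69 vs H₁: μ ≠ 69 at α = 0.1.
One-sample t-test:
H₀: μ = 69
H₁: μ ≠ 69
df = n - 1 = 33
t = (x̄ - μ₀) / (s/√n) = (66.79 - 69) / (11.35/√34) = -1.135
p-value = 0.2644

Since p-value > α = 0.1, we fail to reject H₀.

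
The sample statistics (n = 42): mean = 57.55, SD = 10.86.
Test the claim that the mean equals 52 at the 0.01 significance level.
One-sample t-test:
H₀: μ = 52
H₁: μ ≠ 52
df = n - 1 = 41
t = (x̄ - μ₀) / (s/√n) = (57.55 - 52) / (10.86/√42) = 3.312
p-value = 0.0019

Since p-value < α = 0.01, we reject H₀.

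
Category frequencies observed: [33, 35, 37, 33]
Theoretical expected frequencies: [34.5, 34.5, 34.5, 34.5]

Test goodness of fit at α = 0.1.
Chi-square goodness of fit test:
H₀: observed counts match expected distribution
H₁: observed counts differ from expected distribution
df = k - 1 = 3
χ² = Σ(O - E)²/E
   = (33 - 34.5)²/34.5 + (35 - 34.5)²/34.5 + (37 - 34.5)²/34.5 + (33 - 34.5)²/34.5
   = 0.065 + 0.007 + 0.181 + 0.065
   = 0.32
p-value = 0.9564

Since p-value > α = 0.1, we fail to reject H₀.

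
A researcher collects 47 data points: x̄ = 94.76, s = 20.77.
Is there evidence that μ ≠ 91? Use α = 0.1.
One-sample t-test:
H₀: μ = 91
H₁: μ ≠ 91
df = n - 1 = 46
t = (x̄ - μ₀) / (s/√n) = (94.76 - 91) / (20.77/√47) = 1.241
p-value = 0.2209

Since p-value > α = 0.1, we fail to reject H₀.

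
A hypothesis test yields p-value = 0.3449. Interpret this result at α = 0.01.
Since p = 0.3449 > α = 0.01, fail to reject H₀.
There is insufficient evidence to reject the null hypothesis; the result is not statistically significant at the 0.01 level.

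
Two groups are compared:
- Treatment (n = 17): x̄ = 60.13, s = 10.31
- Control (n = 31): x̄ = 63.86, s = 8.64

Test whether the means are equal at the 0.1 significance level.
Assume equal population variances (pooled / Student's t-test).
Student's two-sample t-test (equal variances):
H₀: μ₁ = μ₂
H₁: μ₁ ≠ μ₂
df = n₁ + n₂ - 2 = 46
Pooled variance s_p² = [(n₁-1)s₁² + (n₂-1)s₂²] / (n₁ + n₂ - 2) = [(16)(10.31²) + (30)(8.64²)] / 46 = 85.6571
SE = √(s_p²(1/n₁ + 1/n₂)) = √(85.6571 × (1/17 + 1/31)) = 2.7932
t = (x̄₁ - x̄₂) / SE = (60.13 - 63.86) / 2.7932 = -3.73 / 2.7932 = -1.335
p-value = 0.1883

Since p-value > α = 0.1, we fail to reject H₀.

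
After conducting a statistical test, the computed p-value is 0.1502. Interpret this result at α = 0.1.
Since p = 0.1502 > α = 0.1, fail to reject H₀.
There is insufficient evidence to reject the null hypothesis; the result is not statistically significant at the 0.1 level.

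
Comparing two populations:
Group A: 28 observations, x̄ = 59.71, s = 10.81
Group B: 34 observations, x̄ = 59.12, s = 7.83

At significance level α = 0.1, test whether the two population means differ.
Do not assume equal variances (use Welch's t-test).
Welch's two-sample t-test:
H₀: μ₁ = μ₂
H₁: μ₁ ≠ μ₂
s₁²/n₁ = 10.81²/28 = 4.1734,  s₂²/n₂ = 7.83²/34 = 1.8032
SE = √(s₁²/n₁ + s₂²/n₂) = √(4.1734 + 1.8032) = 2.4447
df (Welch-Satterthwaite) = (s₁²/n₁ + s₂²/n₂)² / [(s₁²/n₁)²/(n₁-1) + (s₂²/n₂)²/(n₂-1)] ≈ 48.04
t = (x̄₁ - x̄₂) / SE = (59.71 - 59.12) / 2.4447 = 0.59 / 2.4447 = 0.241
p-value = 0.8103

Since p-value > α = 0.1, we fail to reject H₀.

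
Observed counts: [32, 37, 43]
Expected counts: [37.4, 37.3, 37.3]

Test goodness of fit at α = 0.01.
Chi-square goodness of fit test:
H₀: observed counts match expected distribution
H₁: observed counts differ from expected distribution
df = k - 1 = 2
χ² = Σ(O - E)²/E
   = (32 - 37.4)²/37.4 + (37 - 37.3)²/37.3 + (43 - 37.3)²/37.3
   = 0.780 + 0.002 + 0.871
   = 1.65
p-value = 0.4375

Since p-value > α = 0.01, we fail to reject H₀.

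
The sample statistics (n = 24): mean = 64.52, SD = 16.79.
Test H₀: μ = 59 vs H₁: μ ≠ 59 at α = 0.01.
One-sample t-test:
H₀: μ = 59
H₁: μ ≠ 59
df = n - 1 = 23
t = (x̄ - μ₀) / (s/√n) = (64.52 - 59) / (16.79/√24) = 1.611
p-value = 0.1209

Since p-value > α = 0.01, we fail to reject H₀.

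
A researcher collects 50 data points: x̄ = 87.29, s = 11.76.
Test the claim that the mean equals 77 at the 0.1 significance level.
One-sample t-test:
H₀: μ = 77
H₁: μ ≠ 77
df = n - 1 = 49
t = (x̄ - μ₀) / (s/√n) = (87.29 - 77) / (11.76/√50) = 6.187
p-value < 0.0001

Since p-value < α = 0.1, we reject H₀.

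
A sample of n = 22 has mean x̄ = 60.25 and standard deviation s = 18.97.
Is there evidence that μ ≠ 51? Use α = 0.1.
One-sample t-test:
H₀: μ = 51
H₁: μ ≠ 51
df = n - 1 = 21
t = (x̄ - μ₀) / (s/√n) = (60.25 - 51) / (18.97/√22) = 2.287
p-value = 0.0327

Since p-value < α = 0.1, we reject H₀.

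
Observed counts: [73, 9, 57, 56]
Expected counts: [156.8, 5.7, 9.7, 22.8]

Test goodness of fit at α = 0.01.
Chi-square goodness of fit test:
H₀: observed counts match expected distribution
H₁: observed counts differ from expected distribution
df = k - 1 = 3
χ² = Σ(O - E)²/E
   = (73 - 156.8)²/156.8 + (9 - 5.7)²/5.7 + (57 - 9.7)²/9.7 + (56 - 22.8)²/22.8
   = 44.786 + 1.911 + 230.648 + 48.344
   = 325.69
p-value < 0.0001

Since p-value < α = 0.01, we reject H₀.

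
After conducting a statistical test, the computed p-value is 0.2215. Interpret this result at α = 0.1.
Since p = 0.2215 > α = 0.1, fail to reject H₀.
There is insufficient evidence to reject the null hypothesis; the result is not statistically significant at the 0.1 level.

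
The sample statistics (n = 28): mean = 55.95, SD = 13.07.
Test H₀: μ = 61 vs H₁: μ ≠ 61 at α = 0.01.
One-sample t-test:
H₀: μ = 61
H₁: μ ≠ 61
df = n - 1 = 27
t = (x̄ - μ₀) / (s/√n) = (55.95 - 61) / (13.07/√28) = -2.045
p-value = 0.0508

Since p-value > α = 0.01, we fail to reject H₀.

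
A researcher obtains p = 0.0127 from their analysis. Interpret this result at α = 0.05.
Since p = 0.0127 < α = 0.05, reject H₀.
There is sufficient evidence to reject the null hypothesis; the result is statistically significant at the 0.05 level.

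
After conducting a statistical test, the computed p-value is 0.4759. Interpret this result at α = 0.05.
Since p = 0.4759 > α = 0.05, fail to reject H₀.
There is insufficient evidence to reject the null hypothesis; the result is not statistically significant at the 0.05 level.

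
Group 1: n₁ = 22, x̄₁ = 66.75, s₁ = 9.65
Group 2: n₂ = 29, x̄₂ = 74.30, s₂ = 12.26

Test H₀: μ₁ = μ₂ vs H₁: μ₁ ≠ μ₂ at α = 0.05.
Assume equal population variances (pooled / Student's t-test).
Student's two-sample t-test (equal variances):
H₀: μ₁ = μ₂
H₁: μ₁ ≠ μ₂
df = n₁ + n₂ - 2 = 49
Pooled variance s_p² = [(n₁-1)s₁² + (n₂-1)s₂²] / (n₁ + n₂ - 2) = [(21)(9.65²) + (28)(12.26²)] / 49 = 125.7997
SE = √(s_p²(1/n₁ + 1/n₂)) = √(125.7997 × (1/22 + 1/29)) = 3.1711
t = (x̄₁ - x̄₂) / SE = (66.75 - 74.30) / 3.1711 = -7.55 / 3.1711 = -2.381
p-value = 0.0212

Since p-value < α = 0.05, we reject H₀.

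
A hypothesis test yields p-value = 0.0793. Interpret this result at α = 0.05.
Since p = 0.0793 > α = 0.05, fail to reject H₀.
There is insufficient evidence to reject the null hypothesis; the result is not statistically significant at the 0.05 level.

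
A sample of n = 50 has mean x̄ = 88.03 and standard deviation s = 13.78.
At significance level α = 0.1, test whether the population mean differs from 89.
One-sample t-test:
H₀: μ = 89
H₁: μ ≠ 89
df = n - 1 = 49
t = (x̄ - μ₀) / (s/√n) = (88.03 - 89) / (13.78/√50) = -0.498
p-value = 0.6209

Since p-value > α = 0.1, we fail to reject H₀.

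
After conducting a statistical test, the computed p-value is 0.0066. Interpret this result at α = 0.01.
Since p = 0.0066 < α = 0.01, reject H₀.
There is sufficient evidence to reject the null hypothesis; the result is statistically significant at the 0.01 level.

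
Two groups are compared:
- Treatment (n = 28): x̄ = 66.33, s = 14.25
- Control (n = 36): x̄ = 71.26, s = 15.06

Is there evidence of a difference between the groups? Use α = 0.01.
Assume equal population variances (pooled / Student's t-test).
Student's two-sample t-test (equal variances):
H₀: μ₁ = μ₂
H₁: μ₁ ≠ μ₂
df = n₁ + n₂ - 2 = 62
Pooled variance s_p² = [(n₁-1)s₁² + (n₂-1)s₂²] / (n₁ + n₂ - 2) = [(27)(14.25²) + (35)(15.06²)] / 62 = 216.4647
SE = √(s_p²(1/n₁ + 1/n₂)) = √(216.4647 × (1/28 + 1/36)) = 3.7073
t = (x̄₁ - x̄₂) / SE = (66.33 - 71.26) / 3.7073 = -4.93 / 3.7073 = -1.330
p-value = 0.1884

Since p-value > α = 0.01, we fail to reject H₀.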